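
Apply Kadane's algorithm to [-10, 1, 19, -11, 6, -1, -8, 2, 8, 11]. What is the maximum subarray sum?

Using Kadane's algorithm on [-10, 1, 19, -11, 6, -1, -8, 2, 8, 11]:

Scanning through the array:
Position 1 (value 1): max_ending_here = 1, max_so_far = 1
Position 2 (value 19): max_ending_here = 20, max_so_far = 20
Position 3 (value -11): max_ending_here = 9, max_so_far = 20
Position 4 (value 6): max_ending_here = 15, max_so_far = 20
Position 5 (value -1): max_ending_here = 14, max_so_far = 20
Position 6 (value -8): max_ending_here = 6, max_so_far = 20
Position 7 (value 2): max_ending_here = 8, max_so_far = 20
Position 8 (value 8): max_ending_here = 16, max_so_far = 20
Position 9 (value 11): max_ending_here = 27, max_so_far = 27

Maximum subarray: [1, 19, -11, 6, -1, -8, 2, 8, 11]
Maximum sum: 27

The maximum subarray is [1, 19, -11, 6, -1, -8, 2, 8, 11] with sum 27. This subarray runs from index 1 to index 9.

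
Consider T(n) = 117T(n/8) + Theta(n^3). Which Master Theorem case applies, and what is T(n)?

Master Theorem for T(n) = 117T(n/8) + O(n^3):

a = 117, b = 8, c = 3
log_b(a) = log_8(117) = 2.2901

Case 3: c = 3 > log_8(117) = 2.2901
T(n) = O(n^3) = O(n^3)

For T(n) = 117T(n/8) + O(n^3): log_8(117) = 2.2901. This is Case 3 of the Master Theorem (c > log_b(a), work dominated by root), giving O(n^3).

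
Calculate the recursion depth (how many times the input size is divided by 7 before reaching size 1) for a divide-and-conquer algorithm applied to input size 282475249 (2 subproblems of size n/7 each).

For divide and conquer with division factor 7:

Problem sizes at each level:
Level 0: 282475249
Level 1: 40353607
Level 2: 5764801
Level 3: 823543
Level 4: 117649
Level 5: 16807
Level 6: 2401
Level 7: 343
Level 8: 49
Level 9: 7
Level 10: 1

The root is level 0 and the size-1 base case is level 10 (the tree spans levels 0 through 10, i.e. 11 levels counting the root), so the depth is the number of divisions: log_7(282475249) = 10

The recursion tree depth is log_7(282475249) = 10. At each level, the problem size is divided by 7, so it takes 10 divisions to reduce to a base case of size 1. The algorithm makes 2 recursive calls at each level.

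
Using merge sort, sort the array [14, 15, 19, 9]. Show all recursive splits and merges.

Merge sort trace:

Split: [14, 15, 19, 9] -> [14, 15] and [19, 9]
  Split: [14, 15] -> [14] and [15]
  Merge: [14] + [15] -> [14, 15]
  Split: [19, 9] -> [19] and [9]
  Merge: [19] + [9] -> [9, 19]
Merge: [14, 15] + [9, 19] -> [9, 14, 15, 19]

Final sorted array: [9, 14, 15, 19]

The merge sort proceeds by recursively splitting the array and merging sorted halves.
After all merges, the sorted array is [9, 14, 15, 19].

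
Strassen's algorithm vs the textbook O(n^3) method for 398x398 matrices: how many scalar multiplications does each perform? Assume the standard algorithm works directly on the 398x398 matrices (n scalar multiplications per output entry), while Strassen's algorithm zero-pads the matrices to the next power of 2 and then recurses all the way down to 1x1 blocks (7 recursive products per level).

Matrix multiplication for 398x398 matrices:

Strassen's algorithm requires power-of-2 dimensions. Pad 398x398 to 512x512 (next power of 2).

Standard algorithm: 398^3 = 63044792 multiplications
Strassen's algorithm: 7^(log2(512)) = 7^9 = 40353607 multiplications
Savings: 63044792 - 40353607 = 22691185 multiplications

Standard: 63044792 multiplications (398^3). Strassen: 40353607 multiplications (7^9, after padding to 512x512). Strassen reduces 8 recursive multiplications to 7 at each level.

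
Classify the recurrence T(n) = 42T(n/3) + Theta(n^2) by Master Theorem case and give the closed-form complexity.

Master Theorem for T(n) = 42T(n/3) + O(n^2):

a = 42, b = 3, c = 2
log_b(a) = log_3(42) = 3.4022

Case 1: c = 2 < log_3(42) = 3.4022
T(n) = O(n^(log_3 42))

For T(n) = 42T(n/3) + O(n^2): log_3(42) = 3.4022. This is Case 1 of the Master Theorem (c < log_b(a), work dominated by leaves), giving O(n^(log_3 42)).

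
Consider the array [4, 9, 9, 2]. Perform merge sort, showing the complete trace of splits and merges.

Merge sort trace:

Split: [4, 9, 9, 2] -> [4, 9] and [9, 2]
  Split: [4, 9] -> [4] and [9]
  Merge: [4] + [9] -> [4, 9]
  Split: [9, 2] -> [9] and [2]
  Merge: [9] + [2] -> [2, 9]
Merge: [4, 9] + [2, 9] -> [2, 4, 9, 9]

Final sorted array: [2, 4, 9, 9]

The merge sort proceeds by recursively splitting the array and merging sorted halves.
After all merges, the sorted array is [2, 4, 9, 9].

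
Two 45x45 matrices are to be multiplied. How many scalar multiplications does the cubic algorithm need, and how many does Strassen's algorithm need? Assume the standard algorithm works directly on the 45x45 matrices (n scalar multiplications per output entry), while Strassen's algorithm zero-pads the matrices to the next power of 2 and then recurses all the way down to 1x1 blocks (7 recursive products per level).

Matrix multiplication for 45x45 matrices:

Strassen's algorithm requires power-of-2 dimensions. Pad 45x45 to 64x64 (next power of 2).

Standard algorithm: 45^3 = 91125 multiplications
Strassen's algorithm: 7^(log2(64)) = 7^6 = 117649 multiplications
Difference: 91125 - 117649 = -26524 (Strassen uses MORE here due to padding overhead — for small or just-over-power-of-2 n, padding can outweigh the per-level savings)

Standard: 91125 multiplications (45^3). Strassen: 117649 multiplications (7^6, after padding to 64x64). Strassen reduces 8 recursive multiplications to 7 at each level.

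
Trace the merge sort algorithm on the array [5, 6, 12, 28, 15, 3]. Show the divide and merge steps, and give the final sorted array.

Merge sort trace:

Split: [5, 6, 12, 28, 15, 3] -> [5, 6, 12] and [28, 15, 3]
  Split: [5, 6, 12] -> [5] and [6, 12]
    Split: [6, 12] -> [6] and [12]
    Merge: [6] + [12] -> [6, 12]
  Merge: [5] + [6, 12] -> [5, 6, 12]
  Split: [28, 15, 3] -> [28] and [15, 3]
    Split: [15, 3] -> [15] and [3]
    Merge: [15] + [3] -> [3, 15]
  Merge: [28] + [3, 15] -> [3, 15, 28]
Merge: [5, 6, 12] + [3, 15, 28] -> [3, 5, 6, 12, 15, 28]

Final sorted array: [3, 5, 6, 12, 15, 28]

The merge sort proceeds by recursively splitting the array and merging sorted halves.
After all merges, the sorted array is [3, 5, 6, 12, 15, 28].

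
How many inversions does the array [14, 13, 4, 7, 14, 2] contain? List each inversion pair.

Finding inversions in [14, 13, 4, 7, 14, 2]:

(0, 1): arr[0]=14 > arr[1]=13
(0, 2): arr[0]=14 > arr[2]=4
(0, 3): arr[0]=14 > arr[3]=7
(0, 5): arr[0]=14 > arr[5]=2
(1, 2): arr[1]=13 > arr[2]=4
(1, 3): arr[1]=13 > arr[3]=7
(1, 5): arr[1]=13 > arr[5]=2
(2, 5): arr[2]=4 > arr[5]=2
(3, 5): arr[3]=7 > arr[5]=2
(4, 5): arr[4]=14 > arr[5]=2

Total inversions: 10

The array has 10 inversion(s): (0,1), (0,2), (0,3), (0,5), (1,2), (1,3), (1,5), (2,5), (3,5), (4,5). Each pair (i,j) satisfies i < j and arr[i] > arr[j].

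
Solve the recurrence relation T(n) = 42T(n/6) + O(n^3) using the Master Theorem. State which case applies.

Master Theorem for T(n) = 42T(n/6) + O(n^3):

a = 42, b = 6, c = 3
log_b(a) = log_6(42) = 2.0860

Case 3: c = 3 > log_6(42) = 2.0860
T(n) = O(n^3) = O(n^3)

For T(n) = 42T(n/6) + O(n^3): log_6(42) = 2.0860. This is Case 3 of the Master Theorem (c > log_b(a), work dominated by root), giving O(n^3).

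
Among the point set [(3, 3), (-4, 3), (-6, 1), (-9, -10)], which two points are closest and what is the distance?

Computing all pairwise distances among 4 points:

d((3, 3), (-4, 3)) = 7.0
d((3, 3), (-6, 1)) = 9.2195
d((3, 3), (-9, -10)) = 17.6918
d((-4, 3), (-6, 1)) = 2.8284 <-- minimum
d((-4, 3), (-9, -10)) = 13.9284
d((-6, 1), (-9, -10)) = 11.4018

Closest pair: (-4, 3) and (-6, 1) with distance 2.8284

The closest pair is (-4, 3) and (-6, 1) with Euclidean distance 2.8284. For 4 points, brute-force pairwise comparison is shown above. For large n, the divide-and-conquer algorithm (sort by x, recurse on halves, check the dividing strip) achieves O(n log n).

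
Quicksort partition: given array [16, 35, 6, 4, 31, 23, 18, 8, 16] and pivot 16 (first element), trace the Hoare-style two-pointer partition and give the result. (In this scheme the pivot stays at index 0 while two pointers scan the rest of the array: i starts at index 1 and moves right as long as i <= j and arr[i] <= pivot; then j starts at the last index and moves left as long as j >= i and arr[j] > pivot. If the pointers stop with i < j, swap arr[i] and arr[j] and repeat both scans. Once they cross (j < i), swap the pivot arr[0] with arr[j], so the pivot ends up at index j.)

Hoare-style two-pointer partition with pivot = 16:

Initial array: [16, 35, 6, 4, 31, 23, 18, 8, 16]

Pointers start at i = 1, j = 8.
i stops at index 1 (arr[1]=35 > 16), j stops at index 8 (arr[8]=16 <= 16): swap arr[1] and arr[8], array becomes [16, 16, 6, 4, 31, 23, 18, 8, 35]
i stops at index 4 (arr[4]=31 > 16), j stops at index 7 (arr[7]=8 <= 16): swap arr[4] and arr[7], array becomes [16, 16, 6, 4, 8, 23, 18, 31, 35]
i ends at 5, j ends at 4: the pointers have crossed (j < i), so scanning stops.

Swap pivot arr[0] with arr[4] to place pivot at position 4: [8, 16, 6, 4, 16, 23, 18, 31, 35]
Pivot position: 4

After partitioning with pivot 16, the array becomes [8, 16, 6, 4, 16, 23, 18, 31, 35]. The pivot is placed at index 4. All elements to the left of the pivot are <= 16, and all elements to the right are > 16.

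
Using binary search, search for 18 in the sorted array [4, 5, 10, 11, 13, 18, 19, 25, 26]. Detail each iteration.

Binary search for 18 in [4, 5, 10, 11, 13, 18, 19, 25, 26]:

lo=0, hi=8, mid=4, arr[mid]=13 -> 13 < 18, search right half
lo=5, hi=8, mid=6, arr[mid]=19 -> 19 > 18, search left half
lo=5, hi=5, mid=5, arr[mid]=18 -> Found target at index 5!

Binary search finds 18 at index 5 after 3 comparisons. The search repeatedly halves the search space by comparing with the middle element.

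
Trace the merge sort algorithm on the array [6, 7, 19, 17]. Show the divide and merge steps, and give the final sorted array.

Merge sort trace:

Split: [6, 7, 19, 17] -> [6, 7] and [19, 17]
  Split: [6, 7] -> [6] and [7]
  Merge: [6] + [7] -> [6, 7]
  Split: [19, 17] -> [19] and [17]
  Merge: [19] + [17] -> [17, 19]
Merge: [6, 7] + [17, 19] -> [6, 7, 17, 19]

Final sorted array: [6, 7, 17, 19]

The merge sort proceeds by recursively splitting the array and merging sorted halves.
After all merges, the sorted array is [6, 7, 17, 19].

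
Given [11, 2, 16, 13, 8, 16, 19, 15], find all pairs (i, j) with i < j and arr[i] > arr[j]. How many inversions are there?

Finding inversions in [11, 2, 16, 13, 8, 16, 19, 15]:

(0, 1): arr[0]=11 > arr[1]=2
(0, 4): arr[0]=11 > arr[4]=8
(2, 3): arr[2]=16 > arr[3]=13
(2, 4): arr[2]=16 > arr[4]=8
(2, 7): arr[2]=16 > arr[7]=15
(3, 4): arr[3]=13 > arr[4]=8
(5, 7): arr[5]=16 > arr[7]=15
(6, 7): arr[6]=19 > arr[7]=15

Total inversions: 8

The array has 8 inversion(s): (0,1), (0,4), (2,3), (2,4), (2,7), (3,4), (5,7), (6,7). Each pair (i,j) satisfies i < j and arr[i] > arr[j].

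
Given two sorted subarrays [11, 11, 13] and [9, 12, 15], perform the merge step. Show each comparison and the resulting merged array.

Merging process:

Compare 11 vs 9: take 9 from right. Merged: [9]
Compare 11 vs 12: take 11 from left. Merged: [9, 11]
Compare 11 vs 12: take 11 from left. Merged: [9, 11, 11]
Compare 13 vs 12: take 12 from right. Merged: [9, 11, 11, 12]
Compare 13 vs 15: take 13 from left. Merged: [9, 11, 11, 12, 13]
Append remaining from right: [15]. Merged: [9, 11, 11, 12, 13, 15]

Final merged array: [9, 11, 11, 12, 13, 15]
Total comparisons: 5

The merged array is [9, 11, 11, 12, 13, 15], requiring 5 comparisons. The merge step runs in O(n) time where n is the total number of elements.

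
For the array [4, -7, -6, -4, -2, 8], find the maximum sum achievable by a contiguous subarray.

Using Kadane's algorithm on [4, -7, -6, -4, -2, 8]:

Scanning through the array:
Position 1 (value -7): max_ending_here = -3, max_so_far = 4
Position 2 (value -6): max_ending_here = -6, max_so_far = 4
Position 3 (value -4): max_ending_here = -4, max_so_far = 4
Position 4 (value -2): max_ending_here = -2, max_so_far = 4
Position 5 (value 8): max_ending_here = 8, max_so_far = 8

Maximum subarray: [8]
Maximum sum: 8

The maximum subarray is [8] with sum 8. This subarray runs from index 5 to index 5.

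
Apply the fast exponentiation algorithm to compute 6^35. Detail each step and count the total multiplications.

Computing 6^35 by squaring (build up from 6^1; each line after the first costs one multiplication):

6^1 = 6
6^2 = (6^1)^2 = 6^2 = 36
6^4 = (6^2)^2 = 36^2 = 1296
6^8 = (6^4)^2 = 1296^2 = 1679616
6^16 = (6^8)^2 = 1679616^2 = 2821109907456
6^17 = 6 * 6^16 = 6 * 2821109907456 = 16926659444736
6^34 = (6^17)^2 = 16926659444736^2 = 286511799958070431838109696
6^35 = 6 * 6^34 = 6 * 286511799958070431838109696 = 1719070799748422591028658176

Result: 1719070799748422591028658176
Multiplications needed: 7 (7 lines after 6^1)

6^35 = 1719070799748422591028658176. Using exponentiation by squaring, this requires 7 multiplications. The key idea: if the exponent is even, square the half-power; if odd, multiply by the base once.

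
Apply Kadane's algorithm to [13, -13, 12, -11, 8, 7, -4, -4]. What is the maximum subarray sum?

Using Kadane's algorithm on [13, -13, 12, -11, 8, 7, -4, -4]:

Scanning through the array:
Position 1 (value -13): max_ending_here = 0, max_so_far = 13
Position 2 (value 12): max_ending_here = 12, max_so_far = 13
Position 3 (value -11): max_ending_here = 1, max_so_far = 13
Position 4 (value 8): max_ending_here = 9, max_so_far = 13
Position 5 (value 7): max_ending_here = 16, max_so_far = 16
Position 6 (value -4): max_ending_here = 12, max_so_far = 16
Position 7 (value -4): max_ending_here = 8, max_so_far = 16

Maximum subarray: [13, -13, 12, -11, 8, 7]
Maximum sum: 16

The maximum subarray is [13, -13, 12, -11, 8, 7] with sum 16. This subarray runs from index 0 to index 5.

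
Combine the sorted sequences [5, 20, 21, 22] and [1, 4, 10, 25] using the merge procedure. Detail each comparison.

Merging process:

Compare 5 vs 1: take 1 from right. Merged: [1]
Compare 5 vs 4: take 4 from right. Merged: [1, 4]
Compare 5 vs 10: take 5 from left. Merged: [1, 4, 5]
Compare 20 vs 10: take 10 from right. Merged: [1, 4, 5, 10]
Compare 20 vs 25: take 20 from left. Merged: [1, 4, 5, 10, 20]
Compare 21 vs 25: take 21 from left. Merged: [1, 4, 5, 10, 20, 21]
Compare 22 vs 25: take 22 from left. Merged: [1, 4, 5, 10, 20, 21, 22]
Append remaining from right: [25]. Merged: [1, 4, 5, 10, 20, 21, 22, 25]

Final merged array: [1, 4, 5, 10, 20, 21, 22, 25]
Total comparisons: 7

The merged array is [1, 4, 5, 10, 20, 21, 22, 25], requiring 7 comparisons. The merge step runs in O(n) time where n is the total number of elements.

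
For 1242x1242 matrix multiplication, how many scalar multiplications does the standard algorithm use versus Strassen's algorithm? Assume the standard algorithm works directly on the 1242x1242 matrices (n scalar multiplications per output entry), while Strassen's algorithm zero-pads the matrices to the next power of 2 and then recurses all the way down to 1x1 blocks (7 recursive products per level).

Matrix multiplication for 1242x1242 matrices:

Strassen's algorithm requires power-of-2 dimensions. Pad 1242x1242 to 2048x2048 (next power of 2).

Standard algorithm: 1242^3 = 1915864488 multiplications
Strassen's algorithm: 7^(log2(2048)) = 7^11 = 1977326743 multiplications
Difference: 1915864488 - 1977326743 = -61462255 (Strassen uses MORE here due to padding overhead — for small or just-over-power-of-2 n, padding can outweigh the per-level savings)

Standard: 1915864488 multiplications (1242^3). Strassen: 1977326743 multiplications (7^11, after padding to 2048x2048). Strassen reduces 8 recursive multiplications to 7 at each level.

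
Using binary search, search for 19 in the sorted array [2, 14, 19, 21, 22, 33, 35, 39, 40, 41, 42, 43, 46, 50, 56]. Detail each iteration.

Binary search for 19 in [2, 14, 19, 21, 22, 33, 35, 39, 40, 41, 42, 43, 46, 50, 56]:

lo=0, hi=14, mid=7, arr[mid]=39 -> 39 > 19, search left half
lo=0, hi=6, mid=3, arr[mid]=21 -> 21 > 19, search left half
lo=0, hi=2, mid=1, arr[mid]=14 -> 14 < 19, search right half
lo=2, hi=2, mid=2, arr[mid]=19 -> Found target at index 2!

Binary search finds 19 at index 2 after 4 comparisons. The search repeatedly halves the search space by comparing with the middle element.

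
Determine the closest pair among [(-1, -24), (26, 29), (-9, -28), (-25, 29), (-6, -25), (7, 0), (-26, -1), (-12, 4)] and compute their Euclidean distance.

Computing all pairwise distances among 8 points:

d((-1, -24), (26, 29)) = 59.4811
d((-1, -24), (-9, -28)) = 8.9443
d((-1, -24), (-25, 29)) = 58.1808
d((-1, -24), (-6, -25)) = 5.099
d((-1, -24), (7, 0)) = 25.2982
d((-1, -24), (-26, -1)) = 33.9706
d((-1, -24), (-12, 4)) = 30.0832
d((26, 29), (-9, -28)) = 66.888
d((26, 29), (-25, 29)) = 51.0
d((26, 29), (-6, -25)) = 62.7694
d((26, 29), (7, 0)) = 34.6699
d((26, 29), (-26, -1)) = 60.0333
d((26, 29), (-12, 4)) = 45.4863
d((-9, -28), (-25, 29)) = 59.203
d((-9, -28), (-6, -25)) = 4.2426 <-- minimum
d((-9, -28), (7, 0)) = 32.249
d((-9, -28), (-26, -1)) = 31.9061
d((-9, -28), (-12, 4)) = 32.1403
d((-25, 29), (-6, -25)) = 57.2451
d((-25, 29), (7, 0)) = 43.1856
d((-25, 29), (-26, -1)) = 30.0167
d((-25, 29), (-12, 4)) = 28.178
d((-6, -25), (7, 0)) = 28.178
d((-6, -25), (-26, -1)) = 31.241
d((-6, -25), (-12, 4)) = 29.6142
d((7, 0), (-26, -1)) = 33.0151
d((7, 0), (-12, 4)) = 19.4165
d((-26, -1), (-12, 4)) = 14.8661

Closest pair: (-9, -28) and (-6, -25) with distance 4.2426

The closest pair is (-9, -28) and (-6, -25) with Euclidean distance 4.2426. For 8 points, brute-force pairwise comparison is shown above. For large n, the divide-and-conquer algorithm (sort by x, recurse on halves, check the dividing strip) achieves O(n log n).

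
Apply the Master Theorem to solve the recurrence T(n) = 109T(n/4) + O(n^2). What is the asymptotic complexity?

Master Theorem for T(n) = 109T(n/4) + O(n^2):

a = 109, b = 4, c = 2
log_b(a) = log_4(109) = 3.3841

Case 1: c = 2 < log_4(109) = 3.3841
T(n) = O(n^(log_4 109))

For T(n) = 109T(n/4) + O(n^2): log_4(109) = 3.3841. This is Case 1 of the Master Theorem (c < log_b(a), work dominated by leaves), giving O(n^(log_4 109)).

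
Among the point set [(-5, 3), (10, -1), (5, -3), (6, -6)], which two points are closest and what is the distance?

Computing all pairwise distances among 4 points:

d((-5, 3), (10, -1)) = 15.5242
d((-5, 3), (5, -3)) = 11.6619
d((-5, 3), (6, -6)) = 14.2127
d((10, -1), (5, -3)) = 5.3852
d((10, -1), (6, -6)) = 6.4031
d((5, -3), (6, -6)) = 3.1623 <-- minimum

Closest pair: (5, -3) and (6, -6) with distance 3.1623

The closest pair is (5, -3) and (6, -6) with Euclidean distance 3.1623. For 4 points, brute-force pairwise comparison is shown above. For large n, the divide-and-conquer algorithm (sort by x, recurse on halves, check the dividing strip) achieves O(n log n).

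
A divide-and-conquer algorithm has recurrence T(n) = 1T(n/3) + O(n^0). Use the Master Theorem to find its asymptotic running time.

Master Theorem for T(n) = 1T(n/3) + O(n^0):

a = 1, b = 3, c = 0
log_b(a) = log_3(1) = 0.0000

Case 2: c = 0 = log_3(1) = 0.0000
T(n) = O(n^0 log n) = O(log n)

For T(n) = 1T(n/3) + O(n^0): log_3(1) = 0.0000. This is Case 2 of the Master Theorem (c = log_b(a), equal work at all levels), giving O(log n).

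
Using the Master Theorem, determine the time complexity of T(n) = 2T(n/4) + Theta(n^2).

Master Theorem for T(n) = 2T(n/4) + O(n^2):

a = 2, b = 4, c = 2
log_b(a) = log_4(2) = 0.5000

Case 3: c = 2 > log_4(2) = 0.5000
T(n) = O(n^2) = O(n^2)

For T(n) = 2T(n/4) + O(n^2): log_4(2) = 0.5000. This is Case 3 of the Master Theorem (c > log_b(a), work dominated by root), giving O(n^2).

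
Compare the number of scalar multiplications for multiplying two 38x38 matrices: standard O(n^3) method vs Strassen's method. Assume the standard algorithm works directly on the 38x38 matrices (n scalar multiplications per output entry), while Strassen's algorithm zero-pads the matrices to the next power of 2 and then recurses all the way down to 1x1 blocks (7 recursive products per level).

Matrix multiplication for 38x38 matrices:

Strassen's algorithm requires power-of-2 dimensions. Pad 38x38 to 64x64 (next power of 2).

Standard algorithm: 38^3 = 54872 multiplications
Strassen's algorithm: 7^(log2(64)) = 7^6 = 117649 multiplications
Difference: 54872 - 117649 = -62777 (Strassen uses MORE here due to padding overhead — for small or just-over-power-of-2 n, padding can outweigh the per-level savings)

Standard: 54872 multiplications (38^3). Strassen: 117649 multiplications (7^6, after padding to 64x64). Strassen reduces 8 recursive multiplications to 7 at each level.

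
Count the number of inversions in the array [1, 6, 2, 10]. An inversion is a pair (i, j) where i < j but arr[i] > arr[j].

Finding inversions in [1, 6, 2, 10]:

(1, 2): arr[1]=6 > arr[2]=2

Total inversions: 1

The array has 1 inversion(s): (1,2). Each pair (i,j) satisfies i < j and arr[i] > arr[j].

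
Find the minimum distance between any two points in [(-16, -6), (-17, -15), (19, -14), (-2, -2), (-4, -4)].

Computing all pairwise distances among 5 points:

d((-16, -6), (-17, -15)) = 9.0554
d((-16, -6), (19, -14)) = 35.9026
d((-16, -6), (-2, -2)) = 14.5602
d((-16, -6), (-4, -4)) = 12.1655
d((-17, -15), (19, -14)) = 36.0139
d((-17, -15), (-2, -2)) = 19.8494
d((-17, -15), (-4, -4)) = 17.0294
d((19, -14), (-2, -2)) = 24.1868
d((19, -14), (-4, -4)) = 25.0799
d((-2, -2), (-4, -4)) = 2.8284 <-- minimum

Closest pair: (-2, -2) and (-4, -4) with distance 2.8284

The closest pair is (-2, -2) and (-4, -4) with Euclidean distance 2.8284. For 5 points, brute-force pairwise comparison is shown above. For large n, the divide-and-conquer algorithm (sort by x, recurse on halves, check the dividing strip) achieves O(n log n).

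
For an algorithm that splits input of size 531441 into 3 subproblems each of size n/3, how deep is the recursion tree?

For divide and conquer with division factor 3:

Problem sizes at each level:
Level 0: 531441
Level 1: 177147
Level 2: 59049
Level 3: 19683
Level 4: 6561
Level 5: 2187
Level 6: 729
Level 7: 243
Level 8: 81
Level 9: 27
Level 10: 9
Level 11: 3
Level 12: 1

The root is level 0 and the size-1 base case is level 12 (the tree spans levels 0 through 12, i.e. 13 levels counting the root), so the depth is the number of divisions: log_3(531441) = 12

The recursion tree depth is log_3(531441) = 12. At each level, the problem size is divided by 3, so it takes 12 divisions to reduce to a base case of size 1. The algorithm makes 3 recursive calls at each level.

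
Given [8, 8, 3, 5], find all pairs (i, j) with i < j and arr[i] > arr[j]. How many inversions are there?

Finding inversions in [8, 8, 3, 5]:

(0, 2): arr[0]=8 > arr[2]=3
(0, 3): arr[0]=8 > arr[3]=5
(1, 2): arr[1]=8 > arr[2]=3
(1, 3): arr[1]=8 > arr[3]=5

Total inversions: 4

The array has 4 inversion(s): (0,2), (0,3), (1,2), (1,3). Each pair (i,j) satisfies i < j and arr[i] > arr[j].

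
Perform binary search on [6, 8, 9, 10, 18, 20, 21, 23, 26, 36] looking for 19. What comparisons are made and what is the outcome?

Binary search for 19 in [6, 8, 9, 10, 18, 20, 21, 23, 26, 36]:

lo=0, hi=9, mid=4, arr[mid]=18 -> 18 < 19, search right half
lo=5, hi=9, mid=7, arr[mid]=23 -> 23 > 19, search left half
lo=5, hi=6, mid=5, arr[mid]=20 -> 20 > 19, search left half
lo=5 > hi=4, target 19 not found

Binary search determines that 19 is not in the array after 3 comparisons. The search space was exhausted without finding the target.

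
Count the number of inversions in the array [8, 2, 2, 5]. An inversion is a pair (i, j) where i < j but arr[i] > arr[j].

Finding inversions in [8, 2, 2, 5]:

(0, 1): arr[0]=8 > arr[1]=2
(0, 2): arr[0]=8 > arr[2]=2
(0, 3): arr[0]=8 > arr[3]=5

Total inversions: 3

The array has 3 inversion(s): (0,1), (0,2), (0,3). Each pair (i,j) satisfies i < j and arr[i] > arr[j].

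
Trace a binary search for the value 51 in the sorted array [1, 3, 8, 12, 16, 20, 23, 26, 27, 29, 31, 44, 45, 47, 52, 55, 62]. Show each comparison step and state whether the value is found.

Binary search for 51 in [1, 3, 8, 12, 16, 20, 23, 26, 27, 29, 31, 44, 45, 47, 52, 55, 62]:

lo=0, hi=16, mid=8, arr[mid]=27 -> 27 < 51, search right half
lo=9, hi=16, mid=12, arr[mid]=45 -> 45 < 51, search right half
lo=13, hi=16, mid=14, arr[mid]=52 -> 52 > 51, search left half
lo=13, hi=13, mid=13, arr[mid]=47 -> 47 < 51, search right half
lo=14 > hi=13, target 51 not found

Binary search determines that 51 is not in the array after 4 comparisons. The search space was exhausted without finding the target.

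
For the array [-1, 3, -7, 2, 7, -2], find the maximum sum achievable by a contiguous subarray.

Using Kadane's algorithm on [-1, 3, -7, 2, 7, -2]:

Scanning through the array:
Position 1 (value 3): max_ending_here = 3, max_so_far = 3
Position 2 (value -7): max_ending_here = -4, max_so_far = 3
Position 3 (value 2): max_ending_here = 2, max_so_far = 3
Position 4 (value 7): max_ending_here = 9, max_so_far = 9
Position 5 (value -2): max_ending_here = 7, max_so_far = 9

Maximum subarray: [2, 7]
Maximum sum: 9

The maximum subarray is [2, 7] with sum 9. This subarray runs from index 3 to index 4.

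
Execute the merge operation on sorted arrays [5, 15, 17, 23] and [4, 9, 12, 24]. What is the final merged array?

Merging process:

Compare 5 vs 4: take 4 from right. Merged: [4]
Compare 5 vs 9: take 5 from left. Merged: [4, 5]
Compare 15 vs 9: take 9 from right. Merged: [4, 5, 9]
Compare 15 vs 12: take 12 from right. Merged: [4, 5, 9, 12]
Compare 15 vs 24: take 15 from left. Merged: [4, 5, 9, 12, 15]
Compare 17 vs 24: take 17 from left. Merged: [4, 5, 9, 12, 15, 17]
Compare 23 vs 24: take 23 from left. Merged: [4, 5, 9, 12, 15, 17, 23]
Append remaining from right: [24]. Merged: [4, 5, 9, 12, 15, 17, 23, 24]

Final merged array: [4, 5, 9, 12, 15, 17, 23, 24]
Total comparisons: 7

The merged array is [4, 5, 9, 12, 15, 17, 23, 24], requiring 7 comparisons. The merge step runs in O(n) time where n is the total number of elements.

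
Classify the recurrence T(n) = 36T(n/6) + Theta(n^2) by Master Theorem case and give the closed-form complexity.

Master Theorem for T(n) = 36T(n/6) + O(n^2):

a = 36, b = 6, c = 2
log_b(a) = log_6(36) = 2.0000

Case 2: c = 2 = log_6(36) = 2.0000
T(n) = O(n^2 log n) = O(n^2 log n)

For T(n) = 36T(n/6) + O(n^2): log_6(36) = 2.0000. This is Case 2 of the Master Theorem (c = log_b(a), equal work at all levels), giving O(n^2 log n).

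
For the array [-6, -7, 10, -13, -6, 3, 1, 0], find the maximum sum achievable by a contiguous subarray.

Using Kadane's algorithm on [-6, -7, 10, -13, -6, 3, 1, 0]:

Scanning through the array:
Position 1 (value -7): max_ending_here = -7, max_so_far = -6
Position 2 (value 10): max_ending_here = 10, max_so_far = 10
Position 3 (value -13): max_ending_here = -3, max_so_far = 10
Position 4 (value -6): max_ending_here = -6, max_so_far = 10
Position 5 (value 3): max_ending_here = 3, max_so_far = 10
Position 6 (value 1): max_ending_here = 4, max_so_far = 10
Position 7 (value 0): max_ending_here = 4, max_so_far = 10

Maximum subarray: [10]
Maximum sum: 10

The maximum subarray is [10] with sum 10. This subarray runs from index 2 to index 2.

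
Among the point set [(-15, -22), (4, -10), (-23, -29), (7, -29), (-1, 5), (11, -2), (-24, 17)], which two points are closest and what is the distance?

Computing all pairwise distances among 7 points:

d((-15, -22), (4, -10)) = 22.4722
d((-15, -22), (-23, -29)) = 10.6301 <-- minimum
d((-15, -22), (7, -29)) = 23.0868
d((-15, -22), (-1, 5)) = 30.4138
d((-15, -22), (11, -2)) = 32.8024
d((-15, -22), (-24, 17)) = 40.025
d((4, -10), (-23, -29)) = 33.0151
d((4, -10), (7, -29)) = 19.2354
d((4, -10), (-1, 5)) = 15.8114
d((4, -10), (11, -2)) = 10.6301 <-- minimum
d((4, -10), (-24, 17)) = 38.8973
d((-23, -29), (7, -29)) = 30.0
d((-23, -29), (-1, 5)) = 40.4969
d((-23, -29), (11, -2)) = 43.4166
d((-23, -29), (-24, 17)) = 46.0109
d((7, -29), (-1, 5)) = 34.9285
d((7, -29), (11, -2)) = 27.2947
d((7, -29), (-24, 17)) = 55.4707
d((-1, 5), (11, -2)) = 13.8924
d((-1, 5), (-24, 17)) = 25.9422
d((11, -2), (-24, 17)) = 39.8246

Minimum distance: 10.6301 (tie among 2 pairs: (-15, -22) and (-23, -29); (4, -10) and (11, -2))

The minimum Euclidean distance is 10.6301. There is a tie: 2 pairs achieve this minimum — (-15, -22) and (-23, -29); (4, -10) and (11, -2). Any of these is a valid closest pair. For 7 points, brute-force pairwise comparison is shown above. For large n, the divide-and-conquer algorithm (sort by x, recurse on halves, check the dividing strip) achieves O(n log n).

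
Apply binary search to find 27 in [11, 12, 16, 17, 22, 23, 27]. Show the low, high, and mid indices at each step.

Binary search for 27 in [11, 12, 16, 17, 22, 23, 27]:

lo=0, hi=6, mid=3, arr[mid]=17 -> 17 < 27, search right half
lo=4, hi=6, mid=5, arr[mid]=23 -> 23 < 27, search right half
lo=6, hi=6, mid=6, arr[mid]=27 -> Found target at index 6!

Binary search finds 27 at index 6 after 3 comparisons. The search repeatedly halves the search space by comparing with the middle element.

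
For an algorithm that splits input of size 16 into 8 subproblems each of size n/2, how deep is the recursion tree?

For divide and conquer with division factor 2:

Problem sizes at each level:
Level 0: 16
Level 1: 8
Level 2: 4
Level 3: 2
Level 4: 1

The root is level 0 and the size-1 base case is level 4 (the tree spans levels 0 through 4, i.e. 5 levels counting the root), so the depth is the number of divisions: log_2(16) = 4

The recursion tree depth is log_2(16) = 4. At each level, the problem size is divided by 2, so it takes 4 divisions to reduce to a base case of size 1. The algorithm makes 8 recursive calls at each level.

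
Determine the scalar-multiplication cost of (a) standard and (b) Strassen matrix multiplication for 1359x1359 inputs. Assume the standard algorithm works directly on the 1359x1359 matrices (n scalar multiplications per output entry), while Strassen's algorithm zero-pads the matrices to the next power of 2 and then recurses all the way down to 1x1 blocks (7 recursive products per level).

Matrix multiplication for 1359x1359 matrices:

Strassen's algorithm requires power-of-2 dimensions. Pad 1359x1359 to 2048x2048 (next power of 2).

Standard algorithm: 1359^3 = 2509911279 multiplications
Strassen's algorithm: 7^(log2(2048)) = 7^11 = 1977326743 multiplications
Savings: 2509911279 - 1977326743 = 532584536 multiplications

Standard: 2509911279 multiplications (1359^3). Strassen: 1977326743 multiplications (7^11, after padding to 2048x2048). Strassen reduces 8 recursive multiplications to 7 at each level.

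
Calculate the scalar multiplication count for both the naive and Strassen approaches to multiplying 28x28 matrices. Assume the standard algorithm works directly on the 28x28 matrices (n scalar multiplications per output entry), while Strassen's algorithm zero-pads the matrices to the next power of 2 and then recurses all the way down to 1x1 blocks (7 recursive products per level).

Matrix multiplication for 28x28 matrices:

Strassen's algorithm requires power-of-2 dimensions. Pad 28x28 to 32x32 (next power of 2).

Standard algorithm: 28^3 = 21952 multiplications
Strassen's algorithm: 7^(log2(32)) = 7^5 = 16807 multiplications
Savings: 21952 - 16807 = 5145 multiplications

Standard: 21952 multiplications (28^3). Strassen: 16807 multiplications (7^5, after padding to 32x32). Strassen reduces 8 recursive multiplications to 7 at each level.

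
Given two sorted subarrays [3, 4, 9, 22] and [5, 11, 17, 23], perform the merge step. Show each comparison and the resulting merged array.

Merging process:

Compare 3 vs 5: take 3 from left. Merged: [3]
Compare 4 vs 5: take 4 from left. Merged: [3, 4]
Compare 9 vs 5: take 5 from right. Merged: [3, 4, 5]
Compare 9 vs 11: take 9 from left. Merged: [3, 4, 5, 9]
Compare 22 vs 11: take 11 from right. Merged: [3, 4, 5, 9, 11]
Compare 22 vs 17: take 17 from right. Merged: [3, 4, 5, 9, 11, 17]
Compare 22 vs 23: take 22 from left. Merged: [3, 4, 5, 9, 11, 17, 22]
Append remaining from right: [23]. Merged: [3, 4, 5, 9, 11, 17, 22, 23]

Final merged array: [3, 4, 5, 9, 11, 17, 22, 23]
Total comparisons: 7

The merged array is [3, 4, 5, 9, 11, 17, 22, 23], requiring 7 comparisons. The merge step runs in O(n) time where n is the total number of elements.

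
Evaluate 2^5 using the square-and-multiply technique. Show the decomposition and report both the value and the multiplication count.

Computing 2^5 by squaring (build up from 2^1; each line after the first costs one multiplication):

2^1 = 2
2^2 = (2^1)^2 = 2^2 = 4
2^4 = (2^2)^2 = 4^2 = 16
2^5 = 2 * 2^4 = 2 * 16 = 32

Result: 32
Multiplications needed: 3 (3 lines after 2^1)

2^5 = 32. Using exponentiation by squaring, this requires 3 multiplications. The key idea: if the exponent is even, square the half-power; if odd, multiply by the base once.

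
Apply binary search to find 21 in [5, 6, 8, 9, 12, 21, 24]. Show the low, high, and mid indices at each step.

Binary search for 21 in [5, 6, 8, 9, 12, 21, 24]:

lo=0, hi=6, mid=3, arr[mid]=9 -> 9 < 21, search right half
lo=4, hi=6, mid=5, arr[mid]=21 -> Found target at index 5!

Binary search finds 21 at index 5 after 2 comparisons. The search repeatedly halves the search space by comparing with the middle element.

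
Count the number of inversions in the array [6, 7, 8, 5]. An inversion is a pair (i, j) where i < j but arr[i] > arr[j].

Finding inversions in [6, 7, 8, 5]:

(0, 3): arr[0]=6 > arr[3]=5
(1, 3): arr[1]=7 > arr[3]=5
(2, 3): arr[2]=8 > arr[3]=5

Total inversions: 3

The array has 3 inversion(s): (0,3), (1,3), (2,3). Each pair (i,j) satisfies i < j and arr[i] > arr[j].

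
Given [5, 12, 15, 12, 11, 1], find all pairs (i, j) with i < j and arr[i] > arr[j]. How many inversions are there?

Finding inversions in [5, 12, 15, 12, 11, 1]:

(0, 5): arr[0]=5 > arr[5]=1
(1, 4): arr[1]=12 > arr[4]=11
(1, 5): arr[1]=12 > arr[5]=1
(2, 3): arr[2]=15 > arr[3]=12
(2, 4): arr[2]=15 > arr[4]=11
(2, 5): arr[2]=15 > arr[5]=1
(3, 4): arr[3]=12 > arr[4]=11
(3, 5): arr[3]=12 > arr[5]=1
(4, 5): arr[4]=11 > arr[5]=1

Total inversions: 9

The array has 9 inversion(s): (0,5), (1,4), (1,5), (2,3), (2,4), (2,5), (3,4), (3,5), (4,5). Each pair (i,j) satisfies i < j and arr[i] > arr[j].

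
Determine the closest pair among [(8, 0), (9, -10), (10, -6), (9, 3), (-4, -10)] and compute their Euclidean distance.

Computing all pairwise distances among 5 points:

d((8, 0), (9, -10)) = 10.0499
d((8, 0), (10, -6)) = 6.3246
d((8, 0), (9, 3)) = 3.1623 <-- minimum
d((8, 0), (-4, -10)) = 15.6205
d((9, -10), (10, -6)) = 4.1231
d((9, -10), (9, 3)) = 13.0
d((9, -10), (-4, -10)) = 13.0
d((10, -6), (9, 3)) = 9.0554
d((10, -6), (-4, -10)) = 14.5602
d((9, 3), (-4, -10)) = 18.3848

Closest pair: (8, 0) and (9, 3) with distance 3.1623

The closest pair is (8, 0) and (9, 3) with Euclidean distance 3.1623. For 5 points, brute-force pairwise comparison is shown above. For large n, the divide-and-conquer algorithm (sort by x, recurse on halves, check the dividing strip) achieves O(n log n).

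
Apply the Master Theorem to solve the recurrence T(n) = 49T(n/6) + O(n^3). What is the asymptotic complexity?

Master Theorem for T(n) = 49T(n/6) + O(n^3):

a = 49, b = 6, c = 3
log_b(a) = log_6(49) = 2.1721

Case 3: c = 3 > log_6(49) = 2.1721
T(n) = O(n^3) = O(n^3)

For T(n) = 49T(n/6) + O(n^3): log_6(49) = 2.1721. This is Case 3 of the Master Theorem (c > log_b(a), work dominated by root), giving O(n^3).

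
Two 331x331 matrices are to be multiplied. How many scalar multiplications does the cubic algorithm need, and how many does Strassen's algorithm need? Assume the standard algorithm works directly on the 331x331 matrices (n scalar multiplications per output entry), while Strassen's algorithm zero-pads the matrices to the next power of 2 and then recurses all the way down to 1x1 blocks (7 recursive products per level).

Matrix multiplication for 331x331 matrices:

Strassen's algorithm requires power-of-2 dimensions. Pad 331x331 to 512x512 (next power of 2).

Standard algorithm: 331^3 = 36264691 multiplications
Strassen's algorithm: 7^(log2(512)) = 7^9 = 40353607 multiplications
Difference: 36264691 - 40353607 = -4088916 (Strassen uses MORE here due to padding overhead — for small or just-over-power-of-2 n, padding can outweigh the per-level savings)

Standard: 36264691 multiplications (331^3). Strassen: 40353607 multiplications (7^9, after padding to 512x512). Strassen reduces 8 recursive multiplications to 7 at each level.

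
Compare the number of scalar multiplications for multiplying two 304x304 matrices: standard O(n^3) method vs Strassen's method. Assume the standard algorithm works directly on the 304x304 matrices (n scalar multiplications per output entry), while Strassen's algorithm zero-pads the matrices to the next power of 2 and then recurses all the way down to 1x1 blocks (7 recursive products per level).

Matrix multiplication for 304x304 matrices:

Strassen's algorithm requires power-of-2 dimensions. Pad 304x304 to 512x512 (next power of 2).

Standard algorithm: 304^3 = 28094464 multiplications
Strassen's algorithm: 7^(log2(512)) = 7^9 = 40353607 multiplications
Difference: 28094464 - 40353607 = -12259143 (Strassen uses MORE here due to padding overhead — for small or just-over-power-of-2 n, padding can outweigh the per-level savings)

Standard: 28094464 multiplications (304^3). Strassen: 40353607 multiplications (7^9, after padding to 512x512). Strassen reduces 8 recursive multiplications to 7 at each level.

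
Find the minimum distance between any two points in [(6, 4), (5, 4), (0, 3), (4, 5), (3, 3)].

Computing all pairwise distances among 5 points:

d((6, 4), (5, 4)) = 1.0 <-- minimum
d((6, 4), (0, 3)) = 6.0828
d((6, 4), (4, 5)) = 2.2361
d((6, 4), (3, 3)) = 3.1623
d((5, 4), (0, 3)) = 5.099
d((5, 4), (4, 5)) = 1.4142
d((5, 4), (3, 3)) = 2.2361
d((0, 3), (4, 5)) = 4.4721
d((0, 3), (3, 3)) = 3.0
d((4, 5), (3, 3)) = 2.2361

Closest pair: (6, 4) and (5, 4) with distance 1.0

The closest pair is (6, 4) and (5, 4) with Euclidean distance 1.0. For 5 points, brute-force pairwise comparison is shown above. For large n, the divide-and-conquer algorithm (sort by x, recurse on halves, check the dividing strip) achieves O(n log n).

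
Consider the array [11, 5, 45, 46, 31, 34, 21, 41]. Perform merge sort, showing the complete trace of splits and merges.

Merge sort trace:

Split: [11, 5, 45, 46, 31, 34, 21, 41] -> [11, 5, 45, 46] and [31, 34, 21, 41]
  Split: [11, 5, 45, 46] -> [11, 5] and [45, 46]
    Split: [11, 5] -> [11] and [5]
    Merge: [11] + [5] -> [5, 11]
    Split: [45, 46] -> [45] and [46]
    Merge: [45] + [46] -> [45, 46]
  Merge: [5, 11] + [45, 46] -> [5, 11, 45, 46]
  Split: [31, 34, 21, 41] -> [31, 34] and [21, 41]
    Split: [31, 34] -> [31] and [34]
    Merge: [31] + [34] -> [31, 34]
    Split: [21, 41] -> [21] and [41]
    Merge: [21] + [41] -> [21, 41]
  Merge: [31, 34] + [21, 41] -> [21, 31, 34, 41]
Merge: [5, 11, 45, 46] + [21, 31, 34, 41] -> [5, 11, 21, 31, 34, 41, 45, 46]

Final sorted array: [5, 11, 21, 31, 34, 41, 45, 46]

The merge sort proceeds by recursively splitting the array and merging sorted halves.
After all merges, the sorted array is [5, 11, 21, 31, 34, 41, 45, 46].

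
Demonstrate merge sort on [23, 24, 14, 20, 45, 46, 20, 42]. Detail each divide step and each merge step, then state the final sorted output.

Merge sort trace:

Split: [23, 24, 14, 20, 45, 46, 20, 42] -> [23, 24, 14, 20] and [45, 46, 20, 42]
  Split: [23, 24, 14, 20] -> [23, 24] and [14, 20]
    Split: [23, 24] -> [23] and [24]
    Merge: [23] + [24] -> [23, 24]
    Split: [14, 20] -> [14] and [20]
    Merge: [14] + [20] -> [14, 20]
  Merge: [23, 24] + [14, 20] -> [14, 20, 23, 24]
  Split: [45, 46, 20, 42] -> [45, 46] and [20, 42]
    Split: [45, 46] -> [45] and [46]
    Merge: [45] + [46] -> [45, 46]
    Split: [20, 42] -> [20] and [42]
    Merge: [20] + [42] -> [20, 42]
  Merge: [45, 46] + [20, 42] -> [20, 42, 45, 46]
Merge: [14, 20, 23, 24] + [20, 42, 45, 46] -> [14, 20, 20, 23, 24, 42, 45, 46]

Final sorted array: [14, 20, 20, 23, 24, 42, 45, 46]

The merge sort proceeds by recursively splitting the array and merging sorted halves.
After all merges, the sorted array is [14, 20, 20, 23, 24, 42, 45, 46].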